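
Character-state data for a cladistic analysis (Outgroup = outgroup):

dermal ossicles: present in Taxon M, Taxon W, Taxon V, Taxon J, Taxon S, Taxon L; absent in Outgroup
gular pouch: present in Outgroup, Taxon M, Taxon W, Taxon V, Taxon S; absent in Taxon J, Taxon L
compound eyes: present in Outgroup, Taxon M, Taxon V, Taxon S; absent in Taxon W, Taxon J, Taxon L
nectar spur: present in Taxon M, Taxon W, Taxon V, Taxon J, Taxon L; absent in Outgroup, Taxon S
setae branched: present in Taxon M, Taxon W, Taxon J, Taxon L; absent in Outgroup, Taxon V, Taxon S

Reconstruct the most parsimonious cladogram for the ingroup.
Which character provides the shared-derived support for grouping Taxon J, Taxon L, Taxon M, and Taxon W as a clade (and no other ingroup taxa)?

setae branched

Character polarity is set by the outgroup: the derived state is whichever differs from the outgroup's state, so for gular pouch, compound eyes the derived state is 'absent', and for the remaining characters it is 'present'.
dermal ossicles (derived state 'present') is shared by all ingroup taxa — unites the whole ingroup.
gular pouch: derived state 'absent' in Taxon J and Taxon L only — synapomorphy for {Taxon J, Taxon L}.
Only Taxon J, Taxon L, and Taxon W show the derived state 'absent' for compound eyes, supporting them as a clade.
nectar spur: derived state 'present' in Taxon J, Taxon L, Taxon M, Taxon V, and Taxon W only — synapomorphy for {Taxon J, Taxon L, Taxon M, Taxon V, Taxon W}.
Only Taxon J, Taxon L, Taxon M, and Taxon W show the derived state 'present' for setae branched, supporting them as a clade.
Most parsimonious ingroup topology: (((Taxon M,(Taxon W,(Taxon J,Taxon L))),Taxon V),Taxon S).
The clade {Taxon J, Taxon L, Taxon M, Taxon W} is supported by setae branched: its derived state 'present' occurs in exactly those taxa and in no other taxon (including the outgroup).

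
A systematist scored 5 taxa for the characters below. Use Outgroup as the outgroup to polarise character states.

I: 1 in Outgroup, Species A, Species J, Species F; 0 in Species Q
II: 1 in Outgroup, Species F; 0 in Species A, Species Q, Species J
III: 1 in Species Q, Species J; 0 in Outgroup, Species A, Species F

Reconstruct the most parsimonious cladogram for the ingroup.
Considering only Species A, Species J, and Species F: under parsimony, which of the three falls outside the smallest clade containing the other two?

Species F

Character polarity is set by the outgroup: the derived state is whichever differs from the outgroup's state, so for I, II the derived state is '0', and for the remaining characters it is '1'.
I (derived state '0') is unique to Species Q (autapomorphy; uninformative for grouping).
Only Species A, Species J, and Species Q show the derived state '0' for II, supporting them as a clade.
Only Species J and Species Q show the derived state '1' for III, supporting them as a clade.
Most parsimonious ingroup topology: ((Species A,(Species Q,Species J)),Species F).
Species J and Species A share a more recent common ancestor with each other than either does with Species F, so Species F is the least closely related of the three.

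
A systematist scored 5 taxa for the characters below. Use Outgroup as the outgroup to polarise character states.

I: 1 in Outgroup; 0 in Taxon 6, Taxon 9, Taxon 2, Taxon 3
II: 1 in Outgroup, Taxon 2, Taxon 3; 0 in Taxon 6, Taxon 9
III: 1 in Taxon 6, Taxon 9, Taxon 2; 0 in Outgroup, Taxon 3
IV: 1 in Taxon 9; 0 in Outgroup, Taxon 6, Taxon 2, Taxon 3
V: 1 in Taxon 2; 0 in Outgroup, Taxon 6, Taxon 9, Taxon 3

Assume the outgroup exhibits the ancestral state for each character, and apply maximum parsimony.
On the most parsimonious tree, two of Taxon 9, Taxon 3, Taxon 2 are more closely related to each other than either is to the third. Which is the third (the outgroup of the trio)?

Character polarity is set by the outgroup: the derived state is whichever differs from the outgroup's state, so for I, II the derived state is '0', and for the remaining characters it is '1'.
I (derived state '0') is shared by all ingroup taxa — unites the whole ingroup.
II: derived state '0' in Taxon 6 and Taxon 9 only — synapomorphy for {Taxon 6, Taxon 9}.
III: derived state '1' in Taxon 2, Taxon 6, and Taxon 9 only — synapomorphy for {Taxon 2, Taxon 6, Taxon 9}.
IV: derived state '1' in Taxon 9 only — an autapomorphy, so it tells us nothing about relationships among taxa.
V (derived state '1') is unique to Taxon 2 (autapomorphy; uninformative for grouping).
Most parsimonious ingroup topology: (Taxon 3,((Taxon 6,Taxon 9),Taxon 2)).
Taxon 2 and Taxon 9 share a more recent common ancestor with each other than either does with Taxon 3, so Taxon 3 is the least closely related of the three.

Taxon 3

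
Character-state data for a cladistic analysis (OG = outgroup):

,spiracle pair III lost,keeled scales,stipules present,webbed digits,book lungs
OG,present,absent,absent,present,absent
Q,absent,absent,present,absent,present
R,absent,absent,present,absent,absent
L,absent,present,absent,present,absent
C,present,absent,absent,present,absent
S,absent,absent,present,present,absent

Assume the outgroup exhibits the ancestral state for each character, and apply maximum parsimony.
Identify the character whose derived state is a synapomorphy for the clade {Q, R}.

webbed digits

Character polarity is set by the outgroup: the derived state is whichever differs from the outgroup's state, so for spiracle pair III lost, webbed digits the derived state is 'absent', and for the remaining characters it is 'present'.
spiracle pair III lost (derived state 'absent') is shared by L, Q, R, and S — a synapomorphy uniting that clade.
keeled scales (derived state 'present') is unique to L (autapomorphy; uninformative for grouping).
stipules present: derived state 'present' in Q, R, and S only — synapomorphy for {Q, R, S}.
webbed digits: derived state 'absent' in Q and R only — synapomorphy for {Q, R}.
book lungs: derived state 'present' in Q only — an autapomorphy, so it tells us nothing about relationships among taxa.
Most parsimonious ingroup topology: ((((Q,R),S),L),C).
The clade {Q, R} is supported by webbed digits: its derived state 'absent' occurs in exactly those taxa and in no other taxon (including the outgroup).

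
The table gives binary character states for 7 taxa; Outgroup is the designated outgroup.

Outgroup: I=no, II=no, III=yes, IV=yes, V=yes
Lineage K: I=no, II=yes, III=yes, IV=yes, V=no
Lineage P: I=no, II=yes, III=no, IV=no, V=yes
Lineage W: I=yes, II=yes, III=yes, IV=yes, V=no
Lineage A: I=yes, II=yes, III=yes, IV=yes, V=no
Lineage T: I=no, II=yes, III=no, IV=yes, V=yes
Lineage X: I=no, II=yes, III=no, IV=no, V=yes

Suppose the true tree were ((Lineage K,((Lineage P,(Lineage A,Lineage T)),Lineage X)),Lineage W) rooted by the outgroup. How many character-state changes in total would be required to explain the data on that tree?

10

Map each character onto ((Lineage K,((Lineage P,(Lineage A,Lineage T)),Lineage X)),Lineage W) (rooted by Outgroup) and count the minimum state changes it requires (Fitch parsimony):
I: 2; II: 1; III: 2; IV: 2; V: 3.
Total tree length = 10.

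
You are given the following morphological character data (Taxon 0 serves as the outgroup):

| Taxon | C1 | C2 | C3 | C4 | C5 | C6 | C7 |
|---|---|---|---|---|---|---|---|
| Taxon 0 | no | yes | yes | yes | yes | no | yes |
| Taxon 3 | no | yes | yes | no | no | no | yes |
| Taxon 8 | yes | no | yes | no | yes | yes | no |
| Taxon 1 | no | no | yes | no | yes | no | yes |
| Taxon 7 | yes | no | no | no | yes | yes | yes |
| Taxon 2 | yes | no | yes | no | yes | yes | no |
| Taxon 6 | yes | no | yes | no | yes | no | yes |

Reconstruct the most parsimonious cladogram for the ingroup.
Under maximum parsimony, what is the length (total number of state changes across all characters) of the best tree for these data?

Character polarity is set by the outgroup: the derived state is whichever differs from the outgroup's state, so for C2, C3, C4, C5, C7 the derived state is 'no', and for the remaining characters it is 'yes'.
Only Taxon 2, Taxon 6, Taxon 7, and Taxon 8 show the derived state 'yes' for C1, supporting them as a clade.
C2: derived state 'no' in Taxon 1, Taxon 2, Taxon 6, Taxon 7, and Taxon 8 only — synapomorphy for {Taxon 1, Taxon 2, Taxon 6, Taxon 7, Taxon 8}.
C3: derived state 'no' in Taxon 7 only — an autapomorphy, so it tells us nothing about relationships among taxa.
All ingroup taxa share the derived state 'no' for C4; it defines the ingroup but does not resolve relationships within it.
C5: derived state 'no' in Taxon 3 only — an autapomorphy, so it tells us nothing about relationships among taxa.
Only Taxon 2, Taxon 7, and Taxon 8 show the derived state 'yes' for C6, supporting them as a clade.
Only Taxon 2 and Taxon 8 show the derived state 'no' for C7, supporting them as a clade.
Most parsimonious ingroup topology: (Taxon 3,((((Taxon 8,Taxon 2),Taxon 7),Taxon 6),Taxon 1)).
Changes per character on this tree: C1: 1; C2: 1; C3: 1; C4: 1; C5: 1; C6: 1; C7: 1.
Total = 7.

7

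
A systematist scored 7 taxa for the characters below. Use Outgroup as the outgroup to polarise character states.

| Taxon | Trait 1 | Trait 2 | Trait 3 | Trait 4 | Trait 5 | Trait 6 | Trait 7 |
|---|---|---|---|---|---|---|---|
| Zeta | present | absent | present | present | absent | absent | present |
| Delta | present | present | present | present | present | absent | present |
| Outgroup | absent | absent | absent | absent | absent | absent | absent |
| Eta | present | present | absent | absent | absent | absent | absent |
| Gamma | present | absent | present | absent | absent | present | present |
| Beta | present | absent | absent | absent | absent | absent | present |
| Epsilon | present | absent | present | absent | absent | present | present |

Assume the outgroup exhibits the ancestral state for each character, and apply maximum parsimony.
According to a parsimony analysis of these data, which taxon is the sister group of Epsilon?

The outgroup has state 'absent' for every character, so 'present' is the derived state throughout.
Trait 1 (derived state 'present') is shared by all ingroup taxa — unites the whole ingroup.
Trait 2 (state 'present') occurs in Delta and Eta but conflicts with the nesting implied by the other characters — most parsimoniously interpreted as homoplasy.
Trait 3 (derived state 'present') is shared by Delta, Epsilon, Gamma, and Zeta — a synapomorphy uniting that clade.
Trait 4 (derived state 'present') is shared by Delta and Zeta — a synapomorphy uniting that clade.
Trait 5 (derived state 'present') is unique to Delta (autapomorphy; uninformative for grouping).
Only Epsilon and Gamma show the derived state 'present' for Trait 6, supporting them as a clade.
Trait 7: derived state 'present' in Beta, Delta, Epsilon, Gamma, and Zeta only — synapomorphy for {Beta, Delta, Epsilon, Gamma, Zeta}.
Most parsimonious ingroup topology: ((((Delta,Zeta),(Gamma,Epsilon)),Beta),Eta).
Epsilon and Gamma form a cherry on this tree, so they are sister taxa.

Gamma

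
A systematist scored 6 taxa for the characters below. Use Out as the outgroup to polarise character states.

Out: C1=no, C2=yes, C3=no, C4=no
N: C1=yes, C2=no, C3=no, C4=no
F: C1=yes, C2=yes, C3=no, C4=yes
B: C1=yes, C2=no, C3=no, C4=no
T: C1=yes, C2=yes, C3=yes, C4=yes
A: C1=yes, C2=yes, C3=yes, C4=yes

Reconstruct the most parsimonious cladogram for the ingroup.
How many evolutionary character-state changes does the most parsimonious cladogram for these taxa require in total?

4

Character polarity is set by the outgroup: the derived state is whichever differs from the outgroup's state, so for C2 the derived state is 'no', and for the remaining characters it is 'yes'.
C1 (derived state 'yes') is shared by all ingroup taxa — unites the whole ingroup.
C2 (derived state 'no') is shared by B and N — a synapomorphy uniting that clade.
Only A and T show the derived state 'yes' for C3, supporting them as a clade.
Only A, F, and T show the derived state 'yes' for C4, supporting them as a clade.
Most parsimonious ingroup topology: ((N,B),(F,(T,A))).
Changes per character on this tree: C1: 1; C2: 1; C3: 1; C4: 1.
Total = 4.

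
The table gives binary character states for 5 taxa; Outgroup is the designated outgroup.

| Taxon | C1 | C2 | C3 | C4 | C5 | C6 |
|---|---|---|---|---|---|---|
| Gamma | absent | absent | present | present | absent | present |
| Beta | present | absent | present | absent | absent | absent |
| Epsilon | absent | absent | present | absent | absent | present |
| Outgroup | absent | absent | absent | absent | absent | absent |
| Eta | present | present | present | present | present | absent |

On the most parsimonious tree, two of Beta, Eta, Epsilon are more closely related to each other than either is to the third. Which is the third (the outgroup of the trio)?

Epsilon

The outgroup has state 'absent' for every character, so 'present' is the derived state throughout.
Only Beta and Eta show the derived state 'present' for C1, supporting them as a clade.
C2 (derived state 'present') is unique to Eta (autapomorphy; uninformative for grouping).
All ingroup taxa share the derived state 'present' for C3; it defines the ingroup but does not resolve relationships within it.
C4 (state 'present') occurs in Eta and Gamma but conflicts with the nesting implied by the other characters — most parsimoniously interpreted as homoplasy.
C5: derived state 'present' in Eta only — an autapomorphy, so it tells us nothing about relationships among taxa.
C6 (derived state 'present') is shared by Epsilon and Gamma — a synapomorphy uniting that clade.
Most parsimonious ingroup topology: ((Epsilon,Gamma),(Beta,Eta)).
Beta and Eta share a more recent common ancestor with each other than either does with Epsilon, so Epsilon is the least closely related of the three.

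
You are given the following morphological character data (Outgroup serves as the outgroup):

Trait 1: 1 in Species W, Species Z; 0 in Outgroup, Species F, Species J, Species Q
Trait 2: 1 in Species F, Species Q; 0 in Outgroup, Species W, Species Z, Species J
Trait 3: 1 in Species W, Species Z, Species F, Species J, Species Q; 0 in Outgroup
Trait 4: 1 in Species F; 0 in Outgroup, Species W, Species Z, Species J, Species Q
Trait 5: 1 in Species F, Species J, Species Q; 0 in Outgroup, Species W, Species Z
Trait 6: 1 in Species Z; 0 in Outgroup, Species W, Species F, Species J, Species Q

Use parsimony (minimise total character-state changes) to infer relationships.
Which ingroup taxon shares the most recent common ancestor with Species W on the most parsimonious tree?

The outgroup has state '0' for every character, so '1' is the derived state throughout.
Only Species W and Species Z show the derived state '1' for Trait 1, supporting them as a clade.
Trait 2 (derived state '1') is shared by Species F and Species Q — a synapomorphy uniting that clade.
Trait 3 (derived state '1') is shared by all ingroup taxa — unites the whole ingroup.
Trait 4: derived state '1' in Species F only — an autapomorphy, so it tells us nothing about relationships among taxa.
Trait 5: derived state '1' in Species F, Species J, and Species Q only — synapomorphy for {Species F, Species J, Species Q}.
Trait 6 (derived state '1') is unique to Species Z (autapomorphy; uninformative for grouping).
Most parsimonious ingroup topology: ((Species W,Species Z),((Species F,Species Q),Species J)).
Species W and Species Z form a cherry on this tree, so they are sister taxa.

Species Z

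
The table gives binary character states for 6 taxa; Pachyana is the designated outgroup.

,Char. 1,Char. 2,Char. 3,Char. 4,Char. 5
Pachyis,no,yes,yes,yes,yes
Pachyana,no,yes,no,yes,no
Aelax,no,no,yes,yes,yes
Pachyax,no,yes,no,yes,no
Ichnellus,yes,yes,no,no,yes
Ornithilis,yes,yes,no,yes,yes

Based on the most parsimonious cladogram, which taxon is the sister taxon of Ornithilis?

Ichnellus

Character polarity is set by the outgroup: the derived state is whichever differs from the outgroup's state, so for Char. 2, Char. 4 the derived state is 'no', and for the remaining characters it is 'yes'.
Only Ichnellus and Ornithilis show the derived state 'yes' for Char. 1, supporting them as a clade.
Char. 2 (derived state 'no') is unique to Aelax (autapomorphy; uninformative for grouping).
Char. 3 (derived state 'yes') is shared by Aelax and Pachyis — a synapomorphy uniting that clade.
Char. 4: derived state 'no' in Ichnellus only — an autapomorphy, so it tells us nothing about relationships among taxa.
Char. 5: derived state 'yes' in Aelax, Ichnellus, Ornithilis, and Pachyis only — synapomorphy for {Aelax, Ichnellus, Ornithilis, Pachyis}.
Most parsimonious ingroup topology: (((Ichnellus,Ornithilis),(Aelax,Pachyis)),Pachyax).
Ornithilis and Ichnellus form a cherry on this tree, so they are sister taxa.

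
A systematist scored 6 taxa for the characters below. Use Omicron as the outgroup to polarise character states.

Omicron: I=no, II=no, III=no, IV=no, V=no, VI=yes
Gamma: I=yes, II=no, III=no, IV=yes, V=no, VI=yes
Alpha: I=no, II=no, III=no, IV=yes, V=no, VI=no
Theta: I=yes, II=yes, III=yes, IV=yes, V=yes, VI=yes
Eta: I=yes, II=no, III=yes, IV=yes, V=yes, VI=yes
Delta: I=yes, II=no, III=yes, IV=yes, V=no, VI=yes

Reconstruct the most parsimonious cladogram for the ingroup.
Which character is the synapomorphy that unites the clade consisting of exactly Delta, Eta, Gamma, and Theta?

I

Character polarity is set by the outgroup: the derived state is whichever differs from the outgroup's state, so for VI the derived state is 'no', and for the remaining characters it is 'yes'.
I (derived state 'yes') is shared by Delta, Eta, Gamma, and Theta — a synapomorphy uniting that clade.
II: derived state 'yes' in Theta only — an autapomorphy, so it tells us nothing about relationships among taxa.
III (derived state 'yes') is shared by Delta, Eta, and Theta — a synapomorphy uniting that clade.
All ingroup taxa share the derived state 'yes' for IV; it defines the ingroup but does not resolve relationships within it.
Only Eta and Theta show the derived state 'yes' for V, supporting them as a clade.
VI: derived state 'no' in Alpha only — an autapomorphy, so it tells us nothing about relationships among taxa.
Most parsimonious ingroup topology: ((Gamma,((Theta,Eta),Delta)),Alpha).
The clade {Delta, Eta, Gamma, Theta} is supported by I: its derived state 'yes' occurs in exactly those taxa and in no other taxon (including the outgroup).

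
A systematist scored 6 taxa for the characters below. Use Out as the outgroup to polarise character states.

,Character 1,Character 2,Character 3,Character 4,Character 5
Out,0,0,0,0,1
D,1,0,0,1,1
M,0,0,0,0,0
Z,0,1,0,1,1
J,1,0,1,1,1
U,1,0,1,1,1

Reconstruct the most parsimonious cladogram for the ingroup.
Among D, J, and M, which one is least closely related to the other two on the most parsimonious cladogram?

Character polarity is set by the outgroup: the derived state is whichever differs from the outgroup's state, so for Character 5 the derived state is '0', and for the remaining characters it is '1'.
Character 1: derived state '1' in D, J, and U only — synapomorphy for {D, J, U}.
Character 2 (derived state '1') is unique to Z (autapomorphy; uninformative for grouping).
Character 3: derived state '1' in J and U only — synapomorphy for {J, U}.
Character 4 (derived state '1') is shared by D, J, U, and Z — a synapomorphy uniting that clade.
Character 5 (derived state '0') is unique to M (autapomorphy; uninformative for grouping).
Most parsimonious ingroup topology: (((D,(J,U)),Z),M).
D and J share a more recent common ancestor with each other than either does with M, so M is the least closely related of the three.

M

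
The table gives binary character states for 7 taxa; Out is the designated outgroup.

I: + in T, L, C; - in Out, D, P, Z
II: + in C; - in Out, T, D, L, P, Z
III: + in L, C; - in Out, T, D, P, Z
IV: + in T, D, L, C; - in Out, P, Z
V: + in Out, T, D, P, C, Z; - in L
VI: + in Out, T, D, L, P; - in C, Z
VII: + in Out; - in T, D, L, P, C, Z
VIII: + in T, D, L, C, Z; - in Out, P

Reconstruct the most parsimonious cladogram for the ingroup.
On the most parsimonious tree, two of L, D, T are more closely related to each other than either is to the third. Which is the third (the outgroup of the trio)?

D

Character polarity is set by the outgroup: the derived state is whichever differs from the outgroup's state, so for V, VI, VII the derived state is '-', and for the remaining characters it is '+'.
Only C, L, and T show the derived state '+' for I, supporting them as a clade.
II: derived state '+' in C only — an autapomorphy, so it tells us nothing about relationships among taxa.
Only C and L show the derived state '+' for III, supporting them as a clade.
IV: derived state '+' in C, D, L, and T only — synapomorphy for {C, D, L, T}.
V (derived state '-') is unique to L (autapomorphy; uninformative for grouping).
VI groups C and Z, which is incompatible with the clades supported by the remaining characters; treating it as convergent (homoplasy) costs fewer steps than any alternative tree.
All ingroup taxa share the derived state '-' for VII; it defines the ingroup but does not resolve relationships within it.
Only C, D, L, T, and Z show the derived state '+' for VIII, supporting them as a clade.
Most parsimonious ingroup topology: ((((T,(L,C)),D),Z),P).
T and L share a more recent common ancestor with each other than either does with D, so D is the least closely related of the three.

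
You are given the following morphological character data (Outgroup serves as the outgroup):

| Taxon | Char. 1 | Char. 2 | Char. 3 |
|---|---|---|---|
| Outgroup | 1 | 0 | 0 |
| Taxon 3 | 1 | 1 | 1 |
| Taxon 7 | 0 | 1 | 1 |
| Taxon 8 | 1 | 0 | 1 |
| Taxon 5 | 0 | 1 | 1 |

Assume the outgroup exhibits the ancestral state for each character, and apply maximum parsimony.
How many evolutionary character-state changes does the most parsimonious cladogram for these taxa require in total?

Character polarity is set by the outgroup: the derived state is whichever differs from the outgroup's state, so for Char. 1 the derived state is '0', and for the remaining characters it is '1'.
Only Taxon 5 and Taxon 7 show the derived state '0' for Char. 1, supporting them as a clade.
Only Taxon 3, Taxon 5, and Taxon 7 show the derived state '1' for Char. 2, supporting them as a clade.
All ingroup taxa share the derived state '1' for Char. 3; it defines the ingroup but does not resolve relationships within it.
Most parsimonious ingroup topology: ((Taxon 3,(Taxon 7,Taxon 5)),Taxon 8).
Changes per character on this tree: Char. 1: 1; Char. 2: 1; Char. 3: 1.
Total = 3.

3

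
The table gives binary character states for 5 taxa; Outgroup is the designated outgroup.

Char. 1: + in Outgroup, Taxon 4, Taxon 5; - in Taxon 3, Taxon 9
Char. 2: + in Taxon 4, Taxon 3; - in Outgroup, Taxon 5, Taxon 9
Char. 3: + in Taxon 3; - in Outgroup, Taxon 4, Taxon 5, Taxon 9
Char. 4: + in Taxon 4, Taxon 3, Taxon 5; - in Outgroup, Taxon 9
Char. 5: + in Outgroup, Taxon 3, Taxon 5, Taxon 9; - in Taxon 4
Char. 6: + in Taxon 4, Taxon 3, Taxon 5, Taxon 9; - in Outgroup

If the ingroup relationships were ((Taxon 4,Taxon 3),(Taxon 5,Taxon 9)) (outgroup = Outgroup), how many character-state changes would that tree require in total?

8

Map each character onto ((Taxon 4,Taxon 3),(Taxon 5,Taxon 9)) (rooted by Outgroup) and count the minimum state changes it requires (Fitch parsimony):
Char. 1: 2; Char. 2: 1; Char. 3: 1; Char. 4: 2; Char. 5: 1; Char. 6: 1.
Total tree length = 8.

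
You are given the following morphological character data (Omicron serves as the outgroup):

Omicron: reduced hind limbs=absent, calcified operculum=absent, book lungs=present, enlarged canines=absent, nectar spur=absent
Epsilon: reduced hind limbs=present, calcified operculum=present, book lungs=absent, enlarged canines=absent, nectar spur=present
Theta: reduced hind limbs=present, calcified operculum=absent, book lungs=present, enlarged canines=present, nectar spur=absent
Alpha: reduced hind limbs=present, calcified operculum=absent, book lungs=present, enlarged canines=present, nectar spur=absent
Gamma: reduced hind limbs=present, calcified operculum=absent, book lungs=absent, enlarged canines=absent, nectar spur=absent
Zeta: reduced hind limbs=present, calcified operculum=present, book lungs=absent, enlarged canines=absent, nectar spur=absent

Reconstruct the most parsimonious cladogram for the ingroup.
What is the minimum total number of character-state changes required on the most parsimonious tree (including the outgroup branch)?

5

Character polarity is set by the outgroup: the derived state is whichever differs from the outgroup's state, so for book lungs the derived state is 'absent', and for the remaining characters it is 'present'.
All ingroup taxa share the derived state 'present' for reduced hind limbs; it defines the ingroup but does not resolve relationships within it.
calcified operculum: derived state 'present' in Epsilon and Zeta only — synapomorphy for {Epsilon, Zeta}.
Only Epsilon, Gamma, and Zeta show the derived state 'absent' for book lungs, supporting them as a clade.
enlarged canines (derived state 'present') is shared by Alpha and Theta — a synapomorphy uniting that clade.
nectar spur (derived state 'present') is unique to Epsilon (autapomorphy; uninformative for grouping).
Most parsimonious ingroup topology: (((Epsilon,Zeta),Gamma),(Theta,Alpha)).
Changes per character on this tree: reduced hind limbs: 1; calcified operculum: 1; book lungs: 1; enlarged canines: 1; nectar spur: 1.
Total = 5.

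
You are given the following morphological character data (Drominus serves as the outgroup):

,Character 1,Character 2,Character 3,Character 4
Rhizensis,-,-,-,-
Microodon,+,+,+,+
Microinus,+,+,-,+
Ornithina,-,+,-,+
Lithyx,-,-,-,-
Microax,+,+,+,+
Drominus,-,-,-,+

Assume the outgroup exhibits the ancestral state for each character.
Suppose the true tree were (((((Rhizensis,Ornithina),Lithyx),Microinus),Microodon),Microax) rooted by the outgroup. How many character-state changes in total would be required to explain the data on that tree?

Map each character onto (((((Rhizensis,Ornithina),Lithyx),Microinus),Microodon),Microax) (rooted by Drominus) and count the minimum state changes it requires (Fitch parsimony):
Character 1: 2; Character 2: 3; Character 3: 2; Character 4: 2.
Total tree length = 9.

9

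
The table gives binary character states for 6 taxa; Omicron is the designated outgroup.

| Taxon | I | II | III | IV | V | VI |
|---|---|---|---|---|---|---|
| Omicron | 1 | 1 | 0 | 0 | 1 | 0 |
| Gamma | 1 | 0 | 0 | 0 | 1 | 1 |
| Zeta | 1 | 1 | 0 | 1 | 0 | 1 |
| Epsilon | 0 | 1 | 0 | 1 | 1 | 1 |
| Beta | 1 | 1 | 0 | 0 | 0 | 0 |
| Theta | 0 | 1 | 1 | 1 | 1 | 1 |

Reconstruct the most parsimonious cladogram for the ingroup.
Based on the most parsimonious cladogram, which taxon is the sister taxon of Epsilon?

Character polarity is set by the outgroup: the derived state is whichever differs from the outgroup's state, so for I, II, V the derived state is '0', and for the remaining characters it is '1'.
Only Epsilon and Theta show the derived state '0' for I, supporting them as a clade.
II (derived state '0') is unique to Gamma (autapomorphy; uninformative for grouping).
III: derived state '1' in Theta only — an autapomorphy, so it tells us nothing about relationships among taxa.
IV: derived state '1' in Epsilon, Theta, and Zeta only — synapomorphy for {Epsilon, Theta, Zeta}.
V groups Beta and Zeta, which is incompatible with the clades supported by the remaining characters; treating it as convergent (homoplasy) costs fewer steps than any alternative tree.
Only Epsilon, Gamma, Theta, and Zeta show the derived state '1' for VI, supporting them as a clade.
Most parsimonious ingroup topology: ((Gamma,(Zeta,(Epsilon,Theta))),Beta).
Epsilon and Theta form a cherry on this tree, so they are sister taxa.

Theta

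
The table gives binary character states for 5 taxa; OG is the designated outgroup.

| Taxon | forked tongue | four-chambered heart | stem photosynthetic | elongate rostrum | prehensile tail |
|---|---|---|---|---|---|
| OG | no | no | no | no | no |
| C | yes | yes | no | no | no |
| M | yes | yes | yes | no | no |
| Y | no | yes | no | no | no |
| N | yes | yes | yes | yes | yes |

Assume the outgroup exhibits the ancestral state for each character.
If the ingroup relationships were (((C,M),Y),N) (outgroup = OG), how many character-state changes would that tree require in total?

Map each character onto (((C,M),Y),N) (rooted by OG) and count the minimum state changes it requires (Fitch parsimony):
forked tongue: 2; four-chambered heart: 1; stem photosynthetic: 2; elongate rostrum: 1; prehensile tail: 1.
Total tree length = 7.

7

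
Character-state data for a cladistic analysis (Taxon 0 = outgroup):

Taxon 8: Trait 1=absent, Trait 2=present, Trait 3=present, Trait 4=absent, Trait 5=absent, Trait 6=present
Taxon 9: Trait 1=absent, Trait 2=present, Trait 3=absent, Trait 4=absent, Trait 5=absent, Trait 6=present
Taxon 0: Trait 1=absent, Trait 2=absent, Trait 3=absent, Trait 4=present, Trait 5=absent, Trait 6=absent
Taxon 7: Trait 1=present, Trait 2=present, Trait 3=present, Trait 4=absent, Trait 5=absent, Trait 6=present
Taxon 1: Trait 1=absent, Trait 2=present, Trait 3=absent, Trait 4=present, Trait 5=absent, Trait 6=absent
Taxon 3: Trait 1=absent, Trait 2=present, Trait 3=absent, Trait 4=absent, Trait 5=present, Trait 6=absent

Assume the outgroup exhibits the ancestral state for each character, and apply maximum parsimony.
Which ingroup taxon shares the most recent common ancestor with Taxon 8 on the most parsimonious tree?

Character polarity is set by the outgroup: the derived state is whichever differs from the outgroup's state, so for Trait 4 the derived state is 'absent', and for the remaining characters it is 'present'.
Trait 1 (derived state 'present') is unique to Taxon 7 (autapomorphy; uninformative for grouping).
Trait 2 (derived state 'present') is shared by all ingroup taxa — unites the whole ingroup.
Trait 3: derived state 'present' in Taxon 7 and Taxon 8 only — synapomorphy for {Taxon 7, Taxon 8}.
Trait 4: derived state 'absent' in Taxon 3, Taxon 7, Taxon 8, and Taxon 9 only — synapomorphy for {Taxon 3, Taxon 7, Taxon 8, Taxon 9}.
Trait 5: derived state 'present' in Taxon 3 only — an autapomorphy, so it tells us nothing about relationships among taxa.
Trait 6 (derived state 'present') is shared by Taxon 7, Taxon 8, and Taxon 9 — a synapomorphy uniting that clade.
Most parsimonious ingroup topology: ((((Taxon 8,Taxon 7),Taxon 9),Taxon 3),Taxon 1).
Taxon 8 and Taxon 7 form a cherry on this tree, so they are sister taxa.

Taxon 7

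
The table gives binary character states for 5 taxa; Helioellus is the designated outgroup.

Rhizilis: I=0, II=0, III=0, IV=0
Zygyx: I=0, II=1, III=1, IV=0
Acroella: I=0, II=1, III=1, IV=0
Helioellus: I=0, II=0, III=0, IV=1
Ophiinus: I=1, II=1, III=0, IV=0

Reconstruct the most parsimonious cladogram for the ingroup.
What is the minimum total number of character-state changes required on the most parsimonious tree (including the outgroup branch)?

Character polarity is set by the outgroup: the derived state is whichever differs from the outgroup's state, so for IV the derived state is '0', and for the remaining characters it is '1'.
I: derived state '1' in Ophiinus only — an autapomorphy, so it tells us nothing about relationships among taxa.
II: derived state '1' in Acroella, Ophiinus, and Zygyx only — synapomorphy for {Acroella, Ophiinus, Zygyx}.
III (derived state '1') is shared by Acroella and Zygyx — a synapomorphy uniting that clade.
IV (derived state '0') is shared by all ingroup taxa — unites the whole ingroup.
Most parsimonious ingroup topology: (((Zygyx,Acroella),Ophiinus),Rhizilis).
Changes per character on this tree: I: 1; II: 1; III: 1; IV: 1.
Total = 4.

4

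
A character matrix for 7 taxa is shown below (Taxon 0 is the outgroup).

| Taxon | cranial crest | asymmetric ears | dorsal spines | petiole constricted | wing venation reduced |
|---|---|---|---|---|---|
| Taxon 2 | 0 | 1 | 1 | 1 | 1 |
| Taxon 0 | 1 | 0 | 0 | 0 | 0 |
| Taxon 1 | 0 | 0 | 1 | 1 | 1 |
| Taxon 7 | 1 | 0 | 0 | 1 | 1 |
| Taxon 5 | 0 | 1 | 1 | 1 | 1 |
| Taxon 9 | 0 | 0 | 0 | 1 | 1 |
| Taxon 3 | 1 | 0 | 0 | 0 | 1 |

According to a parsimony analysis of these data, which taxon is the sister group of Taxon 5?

Taxon 2

Character polarity is set by the outgroup: the derived state is whichever differs from the outgroup's state, so for cranial crest the derived state is '0', and for the remaining characters it is '1'.
cranial crest (derived state '0') is shared by Taxon 1, Taxon 2, Taxon 5, and Taxon 9 — a synapomorphy uniting that clade.
asymmetric ears (derived state '1') is shared by Taxon 2 and Taxon 5 — a synapomorphy uniting that clade.
dorsal spines: derived state '1' in Taxon 1, Taxon 2, and Taxon 5 only — synapomorphy for {Taxon 1, Taxon 2, Taxon 5}.
petiole constricted (derived state '1') is shared by Taxon 1, Taxon 2, Taxon 5, Taxon 7, and Taxon 9 — a synapomorphy uniting that clade.
wing venation reduced (derived state '1') is shared by all ingroup taxa — unites the whole ingroup.
Most parsimonious ingroup topology: ((Taxon 7,(((Taxon 2,Taxon 5),Taxon 1),Taxon 9)),Taxon 3).
Taxon 5 and Taxon 2 form a cherry on this tree, so they are sister taxa.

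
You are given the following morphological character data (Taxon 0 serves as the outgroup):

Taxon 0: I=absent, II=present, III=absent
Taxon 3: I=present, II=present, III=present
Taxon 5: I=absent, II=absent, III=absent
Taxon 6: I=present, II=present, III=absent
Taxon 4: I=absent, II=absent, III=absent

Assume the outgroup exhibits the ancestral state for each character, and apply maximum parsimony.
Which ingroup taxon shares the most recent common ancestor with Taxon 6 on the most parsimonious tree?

Taxon 3

Character polarity is set by the outgroup: the derived state is whichever differs from the outgroup's state, so for II the derived state is 'absent', and for the remaining characters it is 'present'.
I (derived state 'present') is shared by Taxon 3 and Taxon 6 — a synapomorphy uniting that clade.
II: derived state 'absent' in Taxon 4 and Taxon 5 only — synapomorphy for {Taxon 4, Taxon 5}.
III: derived state 'present' in Taxon 3 only — an autapomorphy, so it tells us nothing about relationships among taxa.
Most parsimonious ingroup topology: ((Taxon 3,Taxon 6),(Taxon 5,Taxon 4)).
Taxon 6 and Taxon 3 form a cherry on this tree, so they are sister taxa.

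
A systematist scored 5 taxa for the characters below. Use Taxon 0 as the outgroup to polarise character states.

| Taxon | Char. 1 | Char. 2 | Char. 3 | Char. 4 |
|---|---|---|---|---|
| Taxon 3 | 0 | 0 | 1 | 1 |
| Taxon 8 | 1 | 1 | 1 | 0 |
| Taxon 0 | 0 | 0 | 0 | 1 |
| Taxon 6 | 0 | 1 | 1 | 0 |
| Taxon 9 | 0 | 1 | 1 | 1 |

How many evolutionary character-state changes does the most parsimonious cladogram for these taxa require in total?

4

Character polarity is set by the outgroup: the derived state is whichever differs from the outgroup's state, so for Char. 4 the derived state is '0', and for the remaining characters it is '1'.
Char. 1 (derived state '1') is unique to Taxon 8 (autapomorphy; uninformative for grouping).
Char. 2: derived state '1' in Taxon 6, Taxon 8, and Taxon 9 only — synapomorphy for {Taxon 6, Taxon 8, Taxon 9}.
Char. 3 (derived state '1') is shared by all ingroup taxa — unites the whole ingroup.
Char. 4 (derived state '0') is shared by Taxon 6 and Taxon 8 — a synapomorphy uniting that clade.
Most parsimonious ingroup topology: (((Taxon 6,Taxon 8),Taxon 9),Taxon 3).
Changes per character on this tree: Char. 1: 1; Char. 2: 1; Char. 3: 1; Char. 4: 1.
Total = 4.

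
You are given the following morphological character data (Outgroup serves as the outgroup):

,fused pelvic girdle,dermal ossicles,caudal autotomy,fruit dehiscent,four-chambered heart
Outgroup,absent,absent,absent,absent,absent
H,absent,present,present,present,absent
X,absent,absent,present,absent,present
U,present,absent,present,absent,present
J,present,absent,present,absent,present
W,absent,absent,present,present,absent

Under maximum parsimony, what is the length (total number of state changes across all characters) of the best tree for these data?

The outgroup has state 'absent' for every character, so 'present' is the derived state throughout.
Only J and U show the derived state 'present' for fused pelvic girdle, supporting them as a clade.
dermal ossicles (derived state 'present') is unique to H (autapomorphy; uninformative for grouping).
caudal autotomy (derived state 'present') is shared by all ingroup taxa — unites the whole ingroup.
fruit dehiscent: derived state 'present' in H and W only — synapomorphy for {H, W}.
four-chambered heart: derived state 'present' in J, U, and X only — synapomorphy for {J, U, X}.
Most parsimonious ingroup topology: ((H,W),(X,(U,J))).
Changes per character on this tree: fused pelvic girdle: 1; dermal ossicles: 1; caudal autotomy: 1; fruit dehiscent: 1; four-chambered heart: 1.
Total = 5.

5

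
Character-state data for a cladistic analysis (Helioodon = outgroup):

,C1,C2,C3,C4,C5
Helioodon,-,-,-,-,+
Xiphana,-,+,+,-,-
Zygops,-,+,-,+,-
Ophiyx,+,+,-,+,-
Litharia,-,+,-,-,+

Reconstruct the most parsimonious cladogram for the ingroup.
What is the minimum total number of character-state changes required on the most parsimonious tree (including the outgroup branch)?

Character polarity is set by the outgroup: the derived state is whichever differs from the outgroup's state, so for C5 the derived state is '-', and for the remaining characters it is '+'.
C1 (derived state '+') is unique to Ophiyx (autapomorphy; uninformative for grouping).
All ingroup taxa share the derived state '+' for C2; it defines the ingroup but does not resolve relationships within it.
C3: derived state '+' in Xiphana only — an autapomorphy, so it tells us nothing about relationships among taxa.
C4 (derived state '+') is shared by Ophiyx and Zygops — a synapomorphy uniting that clade.
C5 (derived state '-') is shared by Ophiyx, Xiphana, and Zygops — a synapomorphy uniting that clade.
Most parsimonious ingroup topology: ((Xiphana,(Zygops,Ophiyx)),Litharia).
Changes per character on this tree: C1: 1; C2: 1; C3: 1; C4: 1; C5: 1.
Total = 5.

5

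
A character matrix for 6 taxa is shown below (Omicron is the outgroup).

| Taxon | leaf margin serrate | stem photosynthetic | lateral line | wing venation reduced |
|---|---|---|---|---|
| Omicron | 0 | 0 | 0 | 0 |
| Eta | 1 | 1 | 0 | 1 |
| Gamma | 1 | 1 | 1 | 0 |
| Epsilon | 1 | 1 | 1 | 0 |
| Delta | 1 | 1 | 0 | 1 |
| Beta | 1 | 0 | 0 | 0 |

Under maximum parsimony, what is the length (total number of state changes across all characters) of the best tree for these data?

The outgroup has state '0' for every character, so '1' is the derived state throughout.
All ingroup taxa share the derived state '1' for leaf margin serrate; it defines the ingroup but does not resolve relationships within it.
Only Delta, Epsilon, Eta, and Gamma show the derived state '1' for stem photosynthetic, supporting them as a clade.
lateral line: derived state '1' in Epsilon and Gamma only — synapomorphy for {Epsilon, Gamma}.
wing venation reduced: derived state '1' in Delta and Eta only — synapomorphy for {Delta, Eta}.
Most parsimonious ingroup topology: (((Eta,Delta),(Gamma,Epsilon)),Beta).
Changes per character on this tree: leaf margin serrate: 1; stem photosynthetic: 1; lateral line: 1; wing venation reduced: 1.
Total = 4.

4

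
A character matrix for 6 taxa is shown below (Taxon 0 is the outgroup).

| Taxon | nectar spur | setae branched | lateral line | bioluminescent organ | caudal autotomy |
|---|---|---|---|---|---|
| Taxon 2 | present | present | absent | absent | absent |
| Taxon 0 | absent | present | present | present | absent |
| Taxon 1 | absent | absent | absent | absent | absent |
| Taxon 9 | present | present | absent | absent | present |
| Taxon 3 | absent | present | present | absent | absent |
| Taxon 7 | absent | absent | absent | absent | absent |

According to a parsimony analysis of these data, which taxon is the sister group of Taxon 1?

Character polarity is set by the outgroup: the derived state is whichever differs from the outgroup's state, so for setae branched, lateral line, bioluminescent organ the derived state is 'absent', and for the remaining characters it is 'present'.
nectar spur: derived state 'present' in Taxon 2 and Taxon 9 only — synapomorphy for {Taxon 2, Taxon 9}.
Only Taxon 1 and Taxon 7 show the derived state 'absent' for setae branched, supporting them as a clade.
Only Taxon 1, Taxon 2, Taxon 7, and Taxon 9 show the derived state 'absent' for lateral line, supporting them as a clade.
All ingroup taxa share the derived state 'absent' for bioluminescent organ; it defines the ingroup but does not resolve relationships within it.
caudal autotomy: derived state 'present' in Taxon 9 only — an autapomorphy, so it tells us nothing about relationships among taxa.
Most parsimonious ingroup topology: (((Taxon 2,Taxon 9),(Taxon 7,Taxon 1)),Taxon 3).
Taxon 1 and Taxon 7 form a cherry on this tree, so they are sister taxa.

Taxon 7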